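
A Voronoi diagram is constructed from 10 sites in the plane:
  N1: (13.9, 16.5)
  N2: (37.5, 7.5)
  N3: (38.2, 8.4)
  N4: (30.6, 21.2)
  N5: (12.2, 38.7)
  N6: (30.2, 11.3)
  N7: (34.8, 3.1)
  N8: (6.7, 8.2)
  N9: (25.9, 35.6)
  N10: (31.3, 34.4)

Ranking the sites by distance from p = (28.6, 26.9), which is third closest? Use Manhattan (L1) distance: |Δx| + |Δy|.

d(p,N1) = 14.7 + 10.4 = 25.1
d(p,N2) = 8.9 + 19.4 = 28.3
d(p,N3) = 9.6 + 18.5 = 28.1
d(p,N4) = 2 + 5.7 = 7.7
d(p,N5) = 16.4 + 11.8 = 28.2
d(p,N6) = 1.6 + 15.6 = 17.2
d(p,N7) = 6.2 + 23.8 = 30
d(p,N8) = 21.9 + 18.7 = 40.6
d(p,N9) = 2.7 + 8.7 = 11.4
d(p, N10) = 2.7 + 7.5 = 10.2
Sorted ascending: N4, N10, N9, N6, … — the third-nearest is N9.

N9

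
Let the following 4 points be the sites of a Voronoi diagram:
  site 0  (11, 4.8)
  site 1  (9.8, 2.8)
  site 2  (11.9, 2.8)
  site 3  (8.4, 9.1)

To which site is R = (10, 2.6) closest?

site 1

Since √ is increasing, it suffices to compare squared distances:
d²(R, site 0) = 1 + 4.84 = 5.84
d²(R, site 1) = 0.04 + 0.04 = 0.08
d²(R, site 2) = 3.61 + 0.04 = 3.65
d²(R, site 3) = 2.56 + 42.25 = 44.81
The smallest is to site 1, so R lies in the Voronoi region of site 1.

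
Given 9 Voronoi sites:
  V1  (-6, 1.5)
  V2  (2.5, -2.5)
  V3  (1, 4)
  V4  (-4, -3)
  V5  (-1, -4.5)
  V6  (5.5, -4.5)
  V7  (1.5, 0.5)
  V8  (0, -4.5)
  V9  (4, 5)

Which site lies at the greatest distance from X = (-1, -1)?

Since √ is increasing, it suffices to compare squared distances:
|XV1|² = (-1−(-6))² + (-1−1.5)² = 25 + 6.25 = 31.25
|XV2|² = (-1−2.5)² + (-1−(-2.5))² = 12.25 + 2.25 = 14.5
|XV3|² = (-1−1)² + (-1−4)² = 4 + 25 = 29
|XV4|² = (-1−(-4))² + (-1−(-3))² = 9 + 4 = 13
|XV5|² = (-1−(-1))² + (-1−(-4.5))² = 0 + 12.25 = 12.25
|XV6|² = (-1−5.5)² + (-1−(-4.5))² = 42.25 + 12.25 = 54.5
|XV7|² = (-1−1.5)² + (-1−0.5)² = 6.25 + 2.25 = 8.5
|XV8|² = (-1−0)² + (-1−(-4.5))² = 1 + 12.25 = 13.25
|XV9|² = (-1−4)² + (-1−5)² = 25 + 36 = 61
The largest is to V9.

V9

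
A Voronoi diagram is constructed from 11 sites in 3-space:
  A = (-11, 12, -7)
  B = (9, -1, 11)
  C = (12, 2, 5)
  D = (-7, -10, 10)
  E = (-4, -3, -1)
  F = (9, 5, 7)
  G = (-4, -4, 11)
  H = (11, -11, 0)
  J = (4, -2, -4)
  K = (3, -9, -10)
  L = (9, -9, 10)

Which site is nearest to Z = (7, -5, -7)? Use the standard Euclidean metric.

Squared Euclidean distances:
|ZA|² = (7−(-11))² + (-5−12)² + (-7−(-7))² = 324 + 289 + 0 = 613
|ZB|² = (7−9)² + (-5−(-1))² + (-7−11)² = 4 + 16 + 324 = 344
|ZC|² = (7−12)² + (-5−2)² + (-7−5)² = 25 + 49 + 144 = 218
|ZD|² = (7−(-7))² + (-5−(-10))² + (-7−10)² = 196 + 25 + 289 = 510
|ZE|² = (7−(-4))² + (-5−(-3))² + (-7−(-1))² = 121 + 4 + 36 = 161
|ZF|² = (7−9)² + (-5−5)² + (-7−7)² = 4 + 100 + 196 = 300
|ZG|² = (7−(-4))² + (-5−(-4))² + (-7−11)² = 121 + 1 + 324 = 446
|ZH|² = (7−11)² + (-5−(-11))² + (-7−0)² = 16 + 36 + 49 = 101
|ZJ|² = (7−4)² + (-5−(-2))² + (-7−(-4))² = 9 + 9 + 9 = 27
|ZK|² = (7−3)² + (-5−(-9))² + (-7−(-10))² = 16 + 16 + 9 = 41
|ZL|² = (7−9)² + (-5−(-9))² + (-7−10)² = 4 + 16 + 289 = 309
J is nearest.

J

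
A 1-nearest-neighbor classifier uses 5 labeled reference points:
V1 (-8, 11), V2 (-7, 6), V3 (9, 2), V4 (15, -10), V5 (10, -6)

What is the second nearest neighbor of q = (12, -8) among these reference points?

V4

Compare squared distances (the ordering matches that of the actual distances):
|qV1|² = (12−(-8))² + (-8−11)² = 400 + 361 = 761
|qV2|² = (12−(-7))² + (-8−6)² = 361 + 196 = 557
|qV3|² = (12−9)² + (-8−2)² = 9 + 100 = 109
|qV4|² = (12−15)² + (-8−(-10))² = 9 + 4 = 13
|qV5|² = (12−10)² + (-8−(-6))² = 4 + 4 = 8
Sorted ascending: V5, V4, V3, … — the second-nearest is V4.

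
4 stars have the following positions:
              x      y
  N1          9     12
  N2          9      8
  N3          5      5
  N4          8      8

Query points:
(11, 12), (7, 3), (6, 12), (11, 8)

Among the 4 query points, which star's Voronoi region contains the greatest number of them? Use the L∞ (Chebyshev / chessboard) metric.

N1

(11, 12) — d to each: N1:2, N2:4, N3:7, N4:4 → nearest is N1
(7, 3) — d to each: N1:9, N2:5, N3:2, N4:5 → nearest is N3
(6, 12) — d to each: N1:3, N2:4, N3:7, N4:4 → nearest is N1
(11, 8) — d to each: N1:4, N2:2, N3:6, N4:3 → nearest is N2
Tally — N1:2, N2:1, N3:1. N1 captures the most (2).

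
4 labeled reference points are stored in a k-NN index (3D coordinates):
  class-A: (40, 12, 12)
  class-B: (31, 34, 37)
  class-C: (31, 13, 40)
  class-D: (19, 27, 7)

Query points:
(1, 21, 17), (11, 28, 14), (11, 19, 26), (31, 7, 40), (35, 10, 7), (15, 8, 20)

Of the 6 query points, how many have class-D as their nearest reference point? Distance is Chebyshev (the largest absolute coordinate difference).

(1, 21, 17) — d to each: class-A:39, class-B:30, class-C:30, class-D:18 → nearest is class-D
(11, 28, 14) — d to each: class-A:29, class-B:23, class-C:26, class-D:8 → nearest is class-D
(11, 19, 26) — d to each: class-A:29, class-B:20, class-C:20, class-D:19 → nearest is class-D
(31, 7, 40) — d to each: class-A:28, class-B:27, class-C:6, class-D:33 → nearest is class-C
(35, 10, 7) — d to each: class-A:5, class-B:30, class-C:33, class-D:17 → nearest is class-A
(15, 8, 20) — d to each: class-A:25, class-B:26, class-C:20, class-D:19 → nearest is class-D
4 of the 6 points have class-D as nearest.

4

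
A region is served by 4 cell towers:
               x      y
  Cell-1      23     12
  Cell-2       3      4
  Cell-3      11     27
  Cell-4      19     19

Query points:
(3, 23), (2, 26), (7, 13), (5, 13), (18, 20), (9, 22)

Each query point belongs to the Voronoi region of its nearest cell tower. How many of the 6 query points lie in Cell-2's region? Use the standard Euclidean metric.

(3, 23) — d² to each: Cell-1:521, Cell-2:361, Cell-3:80, Cell-4:272 → nearest is Cell-3
(2, 26) — d² to each: Cell-1:637, Cell-2:485, Cell-3:82, Cell-4:338 → nearest is Cell-3
(7, 13) — d² to each: Cell-1:257, Cell-2:97, Cell-3:212, Cell-4:180 → nearest is Cell-2
(5, 13) — d² to each: Cell-1:325, Cell-2:85, Cell-3:232, Cell-4:232 → nearest is Cell-2
(18, 20) — d² to each: Cell-1:89, Cell-2:481, Cell-3:98, Cell-4:2 → nearest is Cell-4
(9, 22) — d² to each: Cell-1:296, Cell-2:360, Cell-3:29, Cell-4:109 → nearest is Cell-3
2 of the 6 points have Cell-2 as nearest.

2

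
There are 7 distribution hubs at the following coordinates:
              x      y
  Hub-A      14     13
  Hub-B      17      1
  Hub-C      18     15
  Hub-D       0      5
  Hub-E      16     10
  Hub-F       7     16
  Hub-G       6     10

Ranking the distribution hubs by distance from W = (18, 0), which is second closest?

Compare squared distances (the ordering matches that of the actual distances):
d²(W, Hub-A) = (18−14)² + (0−13)² = 16 + 169 = 185
d²(W, Hub-B) = (18−17)² + (0−1)² = 1 + 1 = 2
d²(W, Hub-C) = (18−18)² + (0−15)² = 0 + 225 = 225
d²(W, Hub-D) = (18−0)² + (0−5)² = 324 + 25 = 349
d²(W, Hub-E) = (18−16)² + (0−10)² = 4 + 100 = 104
d²(W, Hub-F) = (18−7)² + (0−16)² = 121 + 256 = 377
d²(W, Hub-G) = (18−6)² + (0−10)² = 144 + 100 = 244
Sorted ascending: Hub-B, Hub-E, Hub-A, … — the second-nearest is Hub-E.

Hub-E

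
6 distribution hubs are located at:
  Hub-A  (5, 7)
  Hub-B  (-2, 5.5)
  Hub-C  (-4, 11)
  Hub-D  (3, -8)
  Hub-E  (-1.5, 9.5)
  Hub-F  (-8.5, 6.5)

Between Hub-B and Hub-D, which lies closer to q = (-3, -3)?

Hub-D

Compare squared distances:
d²(q, Hub-B) = (-3−(-2))² + (-3−5.5)² = 1 + 72.25 = 73.25
d²(q, Hub-D) = (-3−3)² + (-3−(-8))² = 36 + 25 = 61
73.25 > 61, so Hub-D is closer.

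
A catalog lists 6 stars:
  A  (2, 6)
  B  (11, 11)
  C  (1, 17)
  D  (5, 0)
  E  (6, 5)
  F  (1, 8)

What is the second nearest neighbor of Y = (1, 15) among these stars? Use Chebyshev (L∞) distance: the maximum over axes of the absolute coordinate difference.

F

d(Y,A) = max(1, 9) = 9
d(Y,B) = max(10, 4) = 10
d(Y,C) = max(0, 2) = 2
d(Y,D) = max(4, 15) = 15
d(Y,E) = max(5, 10) = 10
d(Y,F) = max(0, 7) = 7
Sorted ascending: C, F, A, … — the second-nearest is F.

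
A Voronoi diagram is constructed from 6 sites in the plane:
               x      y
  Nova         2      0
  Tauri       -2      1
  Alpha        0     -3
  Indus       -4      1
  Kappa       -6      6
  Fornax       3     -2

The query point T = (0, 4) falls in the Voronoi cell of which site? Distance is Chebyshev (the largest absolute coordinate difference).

d(T, Nova) = max(2, 4) = 4
d(T, Tauri) = max(2, 3) = 3
d(T, Alpha) = max(0, 7) = 7
d(T, Indus) = max(4, 3) = 4
d(T, Kappa) = max(6, 2) = 6
d(T, Fornax) = max(3, 6) = 6
Minimum is at Tauri.

Tauri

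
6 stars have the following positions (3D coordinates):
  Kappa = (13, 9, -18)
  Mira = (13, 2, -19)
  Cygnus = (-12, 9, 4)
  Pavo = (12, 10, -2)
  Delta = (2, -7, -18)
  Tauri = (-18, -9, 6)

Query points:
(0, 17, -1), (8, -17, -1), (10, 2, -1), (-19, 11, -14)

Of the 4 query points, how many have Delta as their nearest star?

(0, 17, -1) — d² to each: Kappa:522, Mira:718, Cygnus:233, Pavo:194, Delta:869, Tauri:1049 → nearest is Pavo
(8, -17, -1) — d² to each: Kappa:990, Mira:710, Cygnus:1101, Pavo:746, Delta:425, Tauri:789 → nearest is Delta
(10, 2, -1) — d² to each: Kappa:347, Mira:333, Cygnus:558, Pavo:69, Delta:434, Tauri:954 → nearest is Pavo
(-19, 11, -14) — d² to each: Kappa:1044, Mira:1130, Cygnus:377, Pavo:1106, Delta:781, Tauri:801 → nearest is Cygnus
1 of the 4 points has Delta as nearest.

1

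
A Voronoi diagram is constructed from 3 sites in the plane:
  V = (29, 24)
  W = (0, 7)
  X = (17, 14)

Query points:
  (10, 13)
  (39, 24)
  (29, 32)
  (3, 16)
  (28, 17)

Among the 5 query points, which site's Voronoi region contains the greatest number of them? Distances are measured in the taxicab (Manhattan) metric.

V

(10, 13) — d to each: V:30, W:16, X:8 → nearest is X
(39, 24) — d to each: V:10, W:56, X:32 → nearest is V
(29, 32) — d to each: V:8, W:54, X:30 → nearest is V
(3, 16) — d to each: V:34, W:12, X:16 → nearest is W
(28, 17) — d to each: V:8, W:38, X:14 → nearest is V
Tally — V:3, W:1, X:1. V captures the most (3).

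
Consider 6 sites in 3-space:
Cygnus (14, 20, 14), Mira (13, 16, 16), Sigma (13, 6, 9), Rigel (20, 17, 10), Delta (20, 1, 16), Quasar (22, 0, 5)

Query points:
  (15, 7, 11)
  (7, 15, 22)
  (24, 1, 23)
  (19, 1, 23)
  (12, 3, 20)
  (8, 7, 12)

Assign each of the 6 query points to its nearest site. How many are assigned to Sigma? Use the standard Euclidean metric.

2

(15, 7, 11) — d² to each: Cygnus:179, Mira:110, Sigma:9, Rigel:126, Delta:86, Quasar:134 → nearest is Sigma
(7, 15, 22) — d² to each: Cygnus:138, Mira:73, Sigma:286, Rigel:317, Delta:401, Quasar:739 → nearest is Mira
(24, 1, 23) — d² to each: Cygnus:542, Mira:395, Sigma:342, Rigel:441, Delta:65, Quasar:329 → nearest is Delta
(19, 1, 23) — d² to each: Cygnus:467, Mira:310, Sigma:257, Rigel:426, Delta:50, Quasar:334 → nearest is Delta
(12, 3, 20) — d² to each: Cygnus:329, Mira:186, Sigma:131, Rigel:360, Delta:84, Quasar:334 → nearest is Delta
(8, 7, 12) — d² to each: Cygnus:209, Mira:122, Sigma:35, Rigel:248, Delta:196, Quasar:294 → nearest is Sigma
2 of the 6 points have Sigma as nearest.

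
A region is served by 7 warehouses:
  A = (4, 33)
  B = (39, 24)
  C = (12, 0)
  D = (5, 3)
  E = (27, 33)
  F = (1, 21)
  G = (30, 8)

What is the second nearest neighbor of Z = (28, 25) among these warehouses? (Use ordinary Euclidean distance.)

B

Since √ is increasing, it suffices to compare squared distances:
|ZA|² = (28−4)² + (25−33)² = 576 + 64 = 640
|ZB|² = (28−39)² + (25−24)² = 121 + 1 = 122
|ZC|² = (28−12)² + (25−0)² = 256 + 625 = 881
|ZD|² = (28−5)² + (25−3)² = 529 + 484 = 1013
|ZE|² = (28−27)² + (25−33)² = 1 + 64 = 65
|ZF|² = (28−1)² + (25−21)² = 729 + 16 = 745
|ZG|² = (28−30)² + (25−8)² = 4 + 289 = 293
Sorted ascending: E, B, G, … — the second-nearest is B.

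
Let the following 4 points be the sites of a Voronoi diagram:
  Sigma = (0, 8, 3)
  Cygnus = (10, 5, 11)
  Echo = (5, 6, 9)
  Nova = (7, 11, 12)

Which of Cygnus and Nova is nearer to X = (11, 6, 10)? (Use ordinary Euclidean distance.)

Cygnus

Compare squared distances:
d²(X, Cygnus) = (11−10)² + (6−5)² + (10−11)² = 1 + 1 + 1 = 3
d²(X, Nova) = (11−7)² + (6−11)² + (10−12)² = 16 + 25 + 4 = 45
3 < 45, so Cygnus is closer.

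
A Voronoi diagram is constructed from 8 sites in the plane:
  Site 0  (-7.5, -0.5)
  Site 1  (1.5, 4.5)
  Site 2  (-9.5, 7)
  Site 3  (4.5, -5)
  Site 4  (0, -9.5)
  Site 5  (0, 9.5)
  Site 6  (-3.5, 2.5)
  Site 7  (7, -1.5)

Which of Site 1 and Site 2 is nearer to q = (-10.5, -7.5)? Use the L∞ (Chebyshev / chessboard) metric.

Site 1

d(q, Site 1) = max(12, 12) = 12
d(q, Site 2) = max(1, 14.5) = 14.5
12 < 14.5, so Site 1 is closer.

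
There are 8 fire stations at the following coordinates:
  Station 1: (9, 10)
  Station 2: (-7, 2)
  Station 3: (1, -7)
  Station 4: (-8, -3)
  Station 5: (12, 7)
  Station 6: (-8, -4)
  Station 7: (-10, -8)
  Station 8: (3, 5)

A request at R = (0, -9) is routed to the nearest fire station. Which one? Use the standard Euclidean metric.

Station 3

Compare squared distances (the ordering matches that of the actual distances):
d²(R, Station 1) = (0−9)² + (-9−10)² = 81 + 361 = 442
d²(R, Station 2) = (0−(-7))² + (-9−2)² = 49 + 121 = 170
d²(R, Station 3) = (0−1)² + (-9−(-7))² = 1 + 4 = 5
d²(R, Station 4) = (0−(-8))² + (-9−(-3))² = 64 + 36 = 100
d²(R, Station 5) = (0−12)² + (-9−7)² = 144 + 256 = 400
d²(R, Station 6) = (0−(-8))² + (-9−(-4))² = 64 + 25 = 89
d²(R, Station 7) = (0−(-10))² + (-9−(-8))² = 100 + 1 = 101
d²(R, Station 8) = (0−3)² + (-9−5)² = 9 + 196 = 205
Station 3 is nearest.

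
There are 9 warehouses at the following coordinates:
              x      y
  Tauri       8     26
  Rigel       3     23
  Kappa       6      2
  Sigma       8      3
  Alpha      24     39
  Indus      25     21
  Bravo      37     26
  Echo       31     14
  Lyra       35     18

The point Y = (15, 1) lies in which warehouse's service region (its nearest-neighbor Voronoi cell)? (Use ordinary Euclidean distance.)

Compare squared distances (the ordering matches that of the actual distances):
d²(Y, Tauri) = (15−8)² + (1−26)² = 49 + 625 = 674
d²(Y, Rigel) = (15−3)² + (1−23)² = 144 + 484 = 628
d²(Y, Kappa) = (15−6)² + (1−2)² = 81 + 1 = 82
d²(Y, Sigma) = (15−8)² + (1−3)² = 49 + 4 = 53
d²(Y, Alpha) = (15−24)² + (1−39)² = 81 + 1444 = 1525
d²(Y, Indus) = (15−25)² + (1−21)² = 100 + 400 = 500
d²(Y, Bravo) = (15−37)² + (1−26)² = 484 + 625 = 1109
d²(Y, Echo) = (15−31)² + (1−14)² = 256 + 169 = 425
d²(Y, Lyra) = (15−35)² + (1−18)² = 400 + 289 = 689
The smallest is to Sigma, so Y lies in the Voronoi region of Sigma.

Sigma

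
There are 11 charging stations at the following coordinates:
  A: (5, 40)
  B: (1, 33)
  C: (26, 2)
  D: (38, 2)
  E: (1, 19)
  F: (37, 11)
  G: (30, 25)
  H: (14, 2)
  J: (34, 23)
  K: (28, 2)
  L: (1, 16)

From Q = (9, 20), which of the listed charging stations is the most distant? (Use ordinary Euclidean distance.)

D

Squared Euclidean distances:
|QA|² = 16 + 400 = 416
|QB|² = 64 + 169 = 233
|QC|² = 289 + 324 = 613
|QD|² = 841 + 324 = 1165
|QE|² = 64 + 1 = 65
|QF|² = 784 + 81 = 865
|QG|² = 441 + 25 = 466
|QH|² = 25 + 324 = 349
|QJ|² = 625 + 9 = 634
|QK|² = 361 + 324 = 685
|QL|² = 64 + 16 = 80
The largest is to D.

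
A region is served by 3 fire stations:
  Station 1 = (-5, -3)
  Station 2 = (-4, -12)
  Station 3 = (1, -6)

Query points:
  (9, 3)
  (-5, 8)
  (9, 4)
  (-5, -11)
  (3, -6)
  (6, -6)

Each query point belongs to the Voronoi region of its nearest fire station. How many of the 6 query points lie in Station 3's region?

4

(9, 3) — d² to each: Station 1:232, Station 2:394, Station 3:145 → nearest is Station 3
(-5, 8) — d² to each: Station 1:121, Station 2:401, Station 3:232 → nearest is Station 1
(9, 4) — d² to each: Station 1:245, Station 2:425, Station 3:164 → nearest is Station 3
(-5, -11) — d² to each: Station 1:64, Station 2:2, Station 3:61 → nearest is Station 2
(3, -6) — d² to each: Station 1:73, Station 2:85, Station 3:4 → nearest is Station 3
(6, -6) — d² to each: Station 1:130, Station 2:136, Station 3:25 → nearest is Station 3
4 of the 6 points have Station 3 as nearest.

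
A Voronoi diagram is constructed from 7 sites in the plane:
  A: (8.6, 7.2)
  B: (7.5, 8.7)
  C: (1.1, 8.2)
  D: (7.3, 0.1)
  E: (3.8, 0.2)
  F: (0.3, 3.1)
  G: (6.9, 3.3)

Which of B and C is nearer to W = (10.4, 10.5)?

Compare squared distances:
|WB|² = (10.4−7.5)² + (10.5−8.7)² = 8.41 + 3.24 = 11.65
|WC|² = (10.4−1.1)² + (10.5−8.2)² = 86.49 + 5.29 = 91.78
11.65 < 91.78, so B is closer.

B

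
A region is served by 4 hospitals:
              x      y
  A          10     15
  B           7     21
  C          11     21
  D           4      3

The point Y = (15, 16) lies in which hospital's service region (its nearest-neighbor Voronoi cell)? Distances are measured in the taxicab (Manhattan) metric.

A

d(Y,A) = |15−10| + |16−15| = 5 + 1 = 6
d(Y,B) = |15−7| + |16−21| = 8 + 5 = 13
d(Y,C) = |15−11| + |16−21| = 4 + 5 = 9
d(Y,D) = |15−4| + |16−3| = 11 + 13 = 24
Minimum is at A.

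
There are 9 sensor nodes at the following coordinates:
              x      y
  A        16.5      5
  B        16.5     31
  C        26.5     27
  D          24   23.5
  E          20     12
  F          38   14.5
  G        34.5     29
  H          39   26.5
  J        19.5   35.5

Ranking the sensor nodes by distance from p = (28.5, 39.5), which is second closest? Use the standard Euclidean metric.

G

Compare squared distances (the ordering matches that of the actual distances):
|pA|² = 144 + 1190.25 = 1334.25
|pB|² = 144 + 72.25 = 216.25
|pC|² = 4 + 156.25 = 160.25
|pD|² = 20.25 + 256 = 276.25
|pE|² = 72.25 + 756.25 = 828.5
|pF|² = 90.25 + 625 = 715.25
|pG|² = 36 + 110.25 = 146.25
|pH|² = 110.25 + 169 = 279.25
|pJ|² = 81 + 16 = 97
Sorted ascending: J, G, C, … — the second-nearest is G.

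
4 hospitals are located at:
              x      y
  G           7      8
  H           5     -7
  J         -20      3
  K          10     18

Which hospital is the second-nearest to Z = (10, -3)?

G

Since √ is increasing, it suffices to compare squared distances:
|ZG|² = (10−7)² + (-3−8)² = 9 + 121 = 130
|ZH|² = (10−5)² + (-3−(-7))² = 25 + 16 = 41
|ZJ|² = (10−(-20))² + (-3−3)² = 900 + 36 = 936
|ZK|² = (10−10)² + (-3−18)² = 0 + 441 = 441
Sorted ascending: H, G, K, … — the second-nearest is G.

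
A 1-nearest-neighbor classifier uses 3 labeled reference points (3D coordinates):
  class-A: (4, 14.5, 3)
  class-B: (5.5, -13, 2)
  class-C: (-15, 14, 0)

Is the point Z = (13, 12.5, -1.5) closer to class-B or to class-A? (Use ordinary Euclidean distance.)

Compare squared distances:
d²(Z, class-B) = (13−5.5)² + (12.5−(-13))² + (-1.5−2)² = 56.25 + 650.25 + 12.25 = 718.75
d²(Z, class-A) = (13−4)² + (12.5−14.5)² + (-1.5−3)² = 81 + 4 + 20.25 = 105.25
718.75 > 105.25, so class-A is closer.

class-A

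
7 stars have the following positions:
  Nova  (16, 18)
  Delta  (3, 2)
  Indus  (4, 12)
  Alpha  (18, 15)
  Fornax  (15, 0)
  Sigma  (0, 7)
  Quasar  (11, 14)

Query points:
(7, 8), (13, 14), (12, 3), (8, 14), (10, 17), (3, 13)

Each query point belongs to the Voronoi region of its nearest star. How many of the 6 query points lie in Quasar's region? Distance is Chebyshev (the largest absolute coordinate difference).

3

(7, 8) — d to each: Nova:10, Delta:6, Indus:4, Alpha:11, Fornax:8, Sigma:7, Quasar:6 → nearest is Indus
(13, 14) — d to each: Nova:4, Delta:12, Indus:9, Alpha:5, Fornax:14, Sigma:13, Quasar:2 → nearest is Quasar
(12, 3) — d to each: Nova:15, Delta:9, Indus:9, Alpha:12, Fornax:3, Sigma:12, Quasar:11 → nearest is Fornax
(8, 14) — d to each: Nova:8, Delta:12, Indus:4, Alpha:10, Fornax:14, Sigma:8, Quasar:3 → nearest is Quasar
(10, 17) — d to each: Nova:6, Delta:15, Indus:6, Alpha:8, Fornax:17, Sigma:10, Quasar:3 → nearest is Quasar
(3, 13) — d to each: Nova:13, Delta:11, Indus:1, Alpha:15, Fornax:13, Sigma:6, Quasar:8 → nearest is Indus
3 of the 6 points have Quasar as nearest.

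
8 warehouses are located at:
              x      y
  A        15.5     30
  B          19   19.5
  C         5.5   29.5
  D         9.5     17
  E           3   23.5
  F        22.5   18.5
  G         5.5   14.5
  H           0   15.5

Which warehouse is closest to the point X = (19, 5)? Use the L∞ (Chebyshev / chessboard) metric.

D

d(X,A) = max(3.5, 25) = 25
d(X,B) = max(0, 14.5) = 14.5
d(X,C) = max(13.5, 24.5) = 24.5
d(X,D) = max(9.5, 12) = 12
d(X,E) = max(16, 18.5) = 18.5
d(X,F) = max(3.5, 13.5) = 13.5
d(X,G) = max(13.5, 9.5) = 13.5
d(X,H) = max(19, 10.5) = 19
D is nearest.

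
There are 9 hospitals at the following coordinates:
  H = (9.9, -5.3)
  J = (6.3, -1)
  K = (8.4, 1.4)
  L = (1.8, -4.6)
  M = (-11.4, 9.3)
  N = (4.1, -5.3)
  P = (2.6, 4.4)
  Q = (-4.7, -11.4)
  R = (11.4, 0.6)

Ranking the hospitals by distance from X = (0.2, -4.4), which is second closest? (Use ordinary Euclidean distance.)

Since √ is increasing, it suffices to compare squared distances:
|XH|² = (0.2−9.9)² + (-4.4−(-5.3))² = 94.09 + 0.81 = 94.9
|XJ|² = (0.2−6.3)² + (-4.4−(-1))² = 37.21 + 11.56 = 48.77
|XK|² = (0.2−8.4)² + (-4.4−1.4)² = 67.24 + 33.64 = 100.88
|XL|² = (0.2−1.8)² + (-4.4−(-4.6))² = 2.56 + 0.04 = 2.6
|XM|² = (0.2−(-11.4))² + (-4.4−9.3)² = 134.56 + 187.69 = 322.25
|XN|² = (0.2−4.1)² + (-4.4−(-5.3))² = 15.21 + 0.81 = 16.02
|XP|² = (0.2−2.6)² + (-4.4−4.4)² = 5.76 + 77.44 = 83.2
|XQ|² = (0.2−(-4.7))² + (-4.4−(-11.4))² = 24.01 + 49 = 73.01
|XR|² = (0.2−11.4)² + (-4.4−0.6)² = 125.44 + 25 = 150.44
Sorted ascending: L, N, J, … — the second-nearest is N.

N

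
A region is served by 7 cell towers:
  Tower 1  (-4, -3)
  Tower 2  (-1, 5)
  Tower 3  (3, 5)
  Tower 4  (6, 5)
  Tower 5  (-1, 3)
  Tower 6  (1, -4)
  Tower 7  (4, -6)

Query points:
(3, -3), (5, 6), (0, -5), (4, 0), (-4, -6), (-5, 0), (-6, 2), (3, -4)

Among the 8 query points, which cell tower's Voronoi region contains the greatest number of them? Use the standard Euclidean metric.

(3, -3) — d² to each: Tower 1:49, Tower 2:80, Tower 3:64, Tower 4:73, Tower 5:52, Tower 6:5, Tower 7:10 → nearest is Tower 6
(5, 6) — d² to each: Tower 1:162, Tower 2:37, Tower 3:5, Tower 4:2, Tower 5:45, Tower 6:116, Tower 7:145 → nearest is Tower 4
(0, -5) — d² to each: Tower 1:20, Tower 2:101, Tower 3:109, Tower 4:136, Tower 5:65, Tower 6:2, Tower 7:17 → nearest is Tower 6
(4, 0) — d² to each: Tower 1:73, Tower 2:50, Tower 3:26, Tower 4:29, Tower 5:34, Tower 6:25, Tower 7:36 → nearest is Tower 6
(-4, -6) — d² to each: Tower 1:9, Tower 2:130, Tower 3:170, Tower 4:221, Tower 5:90, Tower 6:29, Tower 7:64 → nearest is Tower 1
(-5, 0) — d² to each: Tower 1:10, Tower 2:41, Tower 3:89, Tower 4:146, Tower 5:25, Tower 6:52, Tower 7:117 → nearest is Tower 1
(-6, 2) — d² to each: Tower 1:29, Tower 2:34, Tower 3:90, Tower 4:153, Tower 5:26, Tower 6:85, Tower 7:164 → nearest is Tower 5
(3, -4) — d² to each: Tower 1:50, Tower 2:97, Tower 3:81, Tower 4:90, Tower 5:65, Tower 6:4, Tower 7:5 → nearest is Tower 6
Tally — Tower 1:2, Tower 4:1, Tower 5:1, Tower 6:4. Tower 6 captures the most (4).

Tower 6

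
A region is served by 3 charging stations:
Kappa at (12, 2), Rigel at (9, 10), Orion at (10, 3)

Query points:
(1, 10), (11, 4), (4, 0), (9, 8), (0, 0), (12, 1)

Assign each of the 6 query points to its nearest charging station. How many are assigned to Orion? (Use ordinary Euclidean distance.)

3

(1, 10) — d² to each: Kappa:185, Rigel:64, Orion:130 → nearest is Rigel
(11, 4) — d² to each: Kappa:5, Rigel:40, Orion:2 → nearest is Orion
(4, 0) — d² to each: Kappa:68, Rigel:125, Orion:45 → nearest is Orion
(9, 8) — d² to each: Kappa:45, Rigel:4, Orion:26 → nearest is Rigel
(0, 0) — d² to each: Kappa:148, Rigel:181, Orion:109 → nearest is Orion
(12, 1) — d² to each: Kappa:1, Rigel:90, Orion:8 → nearest is Kappa
3 of the 6 points have Orion as nearest.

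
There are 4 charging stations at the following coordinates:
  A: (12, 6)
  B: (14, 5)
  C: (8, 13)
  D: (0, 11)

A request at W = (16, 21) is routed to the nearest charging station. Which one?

C

Since √ is increasing, it suffices to compare squared distances:
|WA|² = (16−12)² + (21−6)² = 16 + 225 = 241
|WB|² = (16−14)² + (21−5)² = 4 + 256 = 260
|WC|² = (16−8)² + (21−13)² = 64 + 64 = 128
|WD|² = (16−0)² + (21−11)² = 256 + 100 = 356
Minimum is at C.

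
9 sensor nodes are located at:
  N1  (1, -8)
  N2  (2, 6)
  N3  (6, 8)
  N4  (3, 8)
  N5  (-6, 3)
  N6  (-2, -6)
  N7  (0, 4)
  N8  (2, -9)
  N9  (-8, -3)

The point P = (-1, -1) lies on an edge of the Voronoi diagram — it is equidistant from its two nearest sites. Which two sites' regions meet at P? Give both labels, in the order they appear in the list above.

N6 and N7

Squared distances from P to each site:
|PN1|² = 4 + 49 = 53
|PN2|² = 9 + 49 = 58
|PN3|² = 49 + 81 = 130
|PN4|² = 16 + 81 = 97
|PN5|² = 25 + 16 = 41
|PN6|² = 1 + 25 = 26
|PN7|² = 1 + 25 = 26
|PN8|² = 9 + 64 = 73
|PN9|² = 49 + 4 = 53
P is equidistant from N6 and N7 (both at squared distance 26), and every other site is strictly farther — so P lies on the N6–N7 Voronoi edge.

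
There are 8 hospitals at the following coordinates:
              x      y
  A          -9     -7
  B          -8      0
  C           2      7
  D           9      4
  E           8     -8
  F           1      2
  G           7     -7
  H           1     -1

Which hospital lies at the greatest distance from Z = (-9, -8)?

D

Squared Euclidean distances:
|ZA|² = (-9−(-9))² + (-8−(-7))² = 0 + 1 = 1
|ZB|² = (-9−(-8))² + (-8−0)² = 1 + 64 = 65
|ZC|² = (-9−2)² + (-8−7)² = 121 + 225 = 346
|ZD|² = (-9−9)² + (-8−4)² = 324 + 144 = 468
|ZE|² = (-9−8)² + (-8−(-8))² = 289 + 0 = 289
|ZF|² = (-9−1)² + (-8−2)² = 100 + 100 = 200
|ZG|² = (-9−7)² + (-8−(-7))² = 256 + 1 = 257
|ZH|² = (-9−1)² + (-8−(-1))² = 100 + 49 = 149
The largest is to D.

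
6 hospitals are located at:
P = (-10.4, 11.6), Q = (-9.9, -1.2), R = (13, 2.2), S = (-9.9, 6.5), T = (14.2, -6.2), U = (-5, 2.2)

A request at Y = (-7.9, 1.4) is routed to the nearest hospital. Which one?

U

Since √ is increasing, it suffices to compare squared distances:
|YP|² = (-7.9−(-10.4))² + (1.4−11.6)² = 6.25 + 104.04 = 110.29
|YQ|² = (-7.9−(-9.9))² + (1.4−(-1.2))² = 4 + 6.76 = 10.76
|YR|² = (-7.9−13)² + (1.4−2.2)² = 436.81 + 0.64 = 437.45
|YS|² = (-7.9−(-9.9))² + (1.4−6.5)² = 4 + 26.01 = 30.01
|YT|² = (-7.9−14.2)² + (1.4−(-6.2))² = 488.41 + 57.76 = 546.17
|YU|² = (-7.9−(-5))² + (1.4−2.2)² = 8.41 + 0.64 = 9.05
Minimum is at U.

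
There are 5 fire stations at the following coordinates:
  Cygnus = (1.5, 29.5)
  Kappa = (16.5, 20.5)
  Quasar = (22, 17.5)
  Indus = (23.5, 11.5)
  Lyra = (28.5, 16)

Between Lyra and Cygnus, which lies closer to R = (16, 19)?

Lyra

Compare squared distances:
d²(R, Lyra) = (16−28.5)² + (19−16)² = 156.25 + 9 = 165.25
d²(R, Cygnus) = (16−1.5)² + (19−29.5)² = 210.25 + 110.25 = 320.5
165.25 < 320.5, so Lyra is closer.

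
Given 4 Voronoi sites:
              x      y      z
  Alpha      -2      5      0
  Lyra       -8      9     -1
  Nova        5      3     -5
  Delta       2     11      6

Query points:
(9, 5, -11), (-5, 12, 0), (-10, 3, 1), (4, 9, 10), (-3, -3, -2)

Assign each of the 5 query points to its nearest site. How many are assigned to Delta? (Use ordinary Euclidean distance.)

1

(9, 5, -11) — d² to each: Alpha:242, Lyra:405, Nova:56, Delta:374 → nearest is Nova
(-5, 12, 0) — d² to each: Alpha:58, Lyra:19, Nova:206, Delta:86 → nearest is Lyra
(-10, 3, 1) — d² to each: Alpha:69, Lyra:44, Nova:261, Delta:233 → nearest is Lyra
(4, 9, 10) — d² to each: Alpha:152, Lyra:265, Nova:262, Delta:24 → nearest is Delta
(-3, -3, -2) — d² to each: Alpha:69, Lyra:170, Nova:109, Delta:285 → nearest is Alpha
1 of the 5 points has Delta as nearest.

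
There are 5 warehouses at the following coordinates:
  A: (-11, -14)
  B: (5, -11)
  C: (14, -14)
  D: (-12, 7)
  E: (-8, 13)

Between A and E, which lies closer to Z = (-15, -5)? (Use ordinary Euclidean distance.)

Compare squared distances:
|ZA|² = (-15−(-11))² + (-5−(-14))² = 16 + 81 = 97
|ZE|² = (-15−(-8))² + (-5−13)² = 49 + 324 = 373
97 < 373, so A is closer.

A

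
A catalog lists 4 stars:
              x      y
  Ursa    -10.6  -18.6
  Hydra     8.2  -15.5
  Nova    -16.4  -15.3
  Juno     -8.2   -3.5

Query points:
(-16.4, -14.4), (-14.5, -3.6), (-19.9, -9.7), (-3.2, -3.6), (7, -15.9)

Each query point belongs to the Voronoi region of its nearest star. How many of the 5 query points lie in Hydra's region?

1

(-16.4, -14.4) — d² to each: Ursa:51.28, Hydra:606.37, Nova:0.81, Juno:186.05 → nearest is Nova
(-14.5, -3.6) — d² to each: Ursa:240.21, Hydra:656.9, Nova:140.5, Juno:39.7 → nearest is Juno
(-19.9, -9.7) — d² to each: Ursa:165.7, Hydra:823.25, Nova:43.61, Juno:175.33 → nearest is Nova
(-3.2, -3.6) — d² to each: Ursa:279.76, Hydra:271.57, Nova:311.13, Juno:25.01 → nearest is Juno
(7, -15.9) — d² to each: Ursa:317.05, Hydra:1.6, Nova:547.92, Juno:384.8 → nearest is Hydra
1 of the 5 points has Hydra as nearest.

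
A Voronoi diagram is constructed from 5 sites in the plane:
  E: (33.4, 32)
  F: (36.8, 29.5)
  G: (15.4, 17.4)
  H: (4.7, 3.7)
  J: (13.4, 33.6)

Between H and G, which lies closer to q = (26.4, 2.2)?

G

Compare squared distances:
|qH|² = (26.4−4.7)² + (2.2−3.7)² = 470.89 + 2.25 = 473.14
|qG|² = (26.4−15.4)² + (2.2−17.4)² = 121 + 231.04 = 352.04
473.14 > 352.04, so G is closer.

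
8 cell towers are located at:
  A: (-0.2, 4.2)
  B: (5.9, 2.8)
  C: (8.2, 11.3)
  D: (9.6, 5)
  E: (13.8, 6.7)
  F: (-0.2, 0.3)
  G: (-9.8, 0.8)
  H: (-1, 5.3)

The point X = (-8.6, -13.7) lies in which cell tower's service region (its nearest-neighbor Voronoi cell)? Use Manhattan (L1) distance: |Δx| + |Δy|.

G

d(X,A) = |-8.6−(-0.2)| + |-13.7−4.2| = 8.4 + 17.9 = 26.3
d(X,B) = |-8.6−5.9| + |-13.7−2.8| = 14.5 + 16.5 = 31
d(X,C) = |-8.6−8.2| + |-13.7−11.3| = 16.8 + 25 = 41.8
d(X,D) = |-8.6−9.6| + |-13.7−5| = 18.2 + 18.7 = 36.9
d(X,E) = |-8.6−13.8| + |-13.7−6.7| = 22.4 + 20.4 = 42.8
d(X,F) = |-8.6−(-0.2)| + |-13.7−0.3| = 8.4 + 14 = 22.4
d(X,G) = |-8.6−(-9.8)| + |-13.7−0.8| = 1.2 + 14.5 = 15.7
d(X,H) = |-8.6−(-1)| + |-13.7−5.3| = 7.6 + 19 = 26.6
G is nearest.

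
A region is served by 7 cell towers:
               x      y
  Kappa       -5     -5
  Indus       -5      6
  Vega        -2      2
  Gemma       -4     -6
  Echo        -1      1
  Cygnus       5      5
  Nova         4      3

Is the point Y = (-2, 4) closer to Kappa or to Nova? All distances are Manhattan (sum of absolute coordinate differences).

Nova

d(Y, Kappa) = |-2−(-5)| + |4−(-5)| = 3 + 9 = 12
d(Y, Nova) = |-2−4| + |4−3| = 6 + 1 = 7
12 > 7, so Nova is closer.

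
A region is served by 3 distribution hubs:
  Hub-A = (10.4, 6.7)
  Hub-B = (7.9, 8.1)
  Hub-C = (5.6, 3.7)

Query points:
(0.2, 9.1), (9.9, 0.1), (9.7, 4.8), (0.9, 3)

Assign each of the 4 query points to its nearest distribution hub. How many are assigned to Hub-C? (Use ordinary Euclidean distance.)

(0.2, 9.1) — d² to each: Hub-A:109.8, Hub-B:60.29, Hub-C:58.32 → nearest is Hub-C
(9.9, 0.1) — d² to each: Hub-A:43.81, Hub-B:68, Hub-C:31.45 → nearest is Hub-C
(9.7, 4.8) — d² to each: Hub-A:4.1, Hub-B:14.13, Hub-C:18.02 → nearest is Hub-A
(0.9, 3) — d² to each: Hub-A:103.94, Hub-B:75.01, Hub-C:22.58 → nearest is Hub-C
3 of the 4 points have Hub-C as nearest.

3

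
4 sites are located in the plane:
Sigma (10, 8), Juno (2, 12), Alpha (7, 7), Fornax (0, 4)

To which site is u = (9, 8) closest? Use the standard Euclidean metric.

Compare squared distances (the ordering matches that of the actual distances):
d²(u, Sigma) = 1 + 0 = 1
d²(u, Juno) = 49 + 16 = 65
d²(u, Alpha) = 4 + 1 = 5
d²(u, Fornax) = 81 + 16 = 97
The smallest is to Sigma, so u lies in the Voronoi region of Sigma.

Sigma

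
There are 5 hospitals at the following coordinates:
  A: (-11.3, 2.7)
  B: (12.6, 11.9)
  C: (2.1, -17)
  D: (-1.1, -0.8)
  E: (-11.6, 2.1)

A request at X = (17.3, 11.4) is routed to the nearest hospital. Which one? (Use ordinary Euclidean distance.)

Squared Euclidean distances:
|XA|² = (17.3−(-11.3))² + (11.4−2.7)² = 817.96 + 75.69 = 893.65
|XB|² = (17.3−12.6)² + (11.4−11.9)² = 22.09 + 0.25 = 22.34
|XC|² = (17.3−2.1)² + (11.4−(-17))² = 231.04 + 806.56 = 1037.6
|XD|² = (17.3−(-1.1))² + (11.4−(-0.8))² = 338.56 + 148.84 = 487.4
|XE|² = (17.3−(-11.6))² + (11.4−2.1)² = 835.21 + 86.49 = 921.7
B is nearest.

B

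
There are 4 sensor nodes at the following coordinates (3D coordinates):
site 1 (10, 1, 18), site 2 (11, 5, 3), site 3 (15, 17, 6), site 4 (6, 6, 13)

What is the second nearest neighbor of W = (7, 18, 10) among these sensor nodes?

Compare squared distances (the ordering matches that of the actual distances):
d²(W, site 1) = (7−10)² + (18−1)² + (10−18)² = 9 + 289 + 64 = 362
d²(W, site 2) = (7−11)² + (18−5)² + (10−3)² = 16 + 169 + 49 = 234
d²(W, site 3) = (7−15)² + (18−17)² + (10−6)² = 64 + 1 + 16 = 81
d²(W, site 4) = (7−6)² + (18−6)² + (10−13)² = 1 + 144 + 9 = 154
Sorted ascending: site 3, site 4, site 2, … — the second-nearest is site 4.

site 4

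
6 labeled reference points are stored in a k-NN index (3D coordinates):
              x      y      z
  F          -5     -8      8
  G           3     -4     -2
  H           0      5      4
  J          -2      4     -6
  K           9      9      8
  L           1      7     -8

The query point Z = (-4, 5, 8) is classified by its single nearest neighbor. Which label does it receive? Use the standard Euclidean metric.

Compare squared distances (the ordering matches that of the actual distances):
|ZF|² = (-4−(-5))² + (5−(-8))² + (8−8)² = 1 + 169 + 0 = 170
|ZG|² = (-4−3)² + (5−(-4))² + (8−(-2))² = 49 + 81 + 100 = 230
|ZH|² = (-4−0)² + (5−5)² + (8−4)² = 16 + 0 + 16 = 32
|ZJ|² = (-4−(-2))² + (5−4)² + (8−(-6))² = 4 + 1 + 196 = 201
|ZK|² = (-4−9)² + (5−9)² + (8−8)² = 169 + 16 + 0 = 185
|ZL|² = (-4−1)² + (5−7)² + (8−(-8))² = 25 + 4 + 256 = 285
Minimum is at H.

H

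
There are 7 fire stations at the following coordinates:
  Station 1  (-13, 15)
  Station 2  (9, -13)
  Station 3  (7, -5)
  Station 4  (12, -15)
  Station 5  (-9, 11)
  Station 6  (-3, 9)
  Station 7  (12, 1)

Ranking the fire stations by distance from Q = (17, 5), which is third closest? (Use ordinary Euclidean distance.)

Station 2

Compare squared distances (the ordering matches that of the actual distances):
d²(Q, Station 1) = (17−(-13))² + (5−15)² = 900 + 100 = 1000
d²(Q, Station 2) = (17−9)² + (5−(-13))² = 64 + 324 = 388
d²(Q, Station 3) = (17−7)² + (5−(-5))² = 100 + 100 = 200
d²(Q, Station 4) = (17−12)² + (5−(-15))² = 25 + 400 = 425
d²(Q, Station 5) = (17−(-9))² + (5−11)² = 676 + 36 = 712
d²(Q, Station 6) = (17−(-3))² + (5−9)² = 400 + 16 = 416
d²(Q, Station 7) = (17−12)² + (5−1)² = 25 + 16 = 41
Sorted ascending: Station 7, Station 3, Station 2, Station 6, … — the third-nearest is Station 2.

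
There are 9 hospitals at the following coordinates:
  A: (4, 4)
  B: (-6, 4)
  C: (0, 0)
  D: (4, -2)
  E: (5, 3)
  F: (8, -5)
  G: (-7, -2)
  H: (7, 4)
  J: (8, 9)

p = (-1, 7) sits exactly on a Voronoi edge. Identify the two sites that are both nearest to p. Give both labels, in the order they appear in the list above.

A and B

Squared distances from p to each site:
|pA|² = 25 + 9 = 34
|pB|² = 25 + 9 = 34
|pC|² = 1 + 49 = 50
|pD|² = 25 + 81 = 106
|pE|² = 36 + 16 = 52
|pF|² = 81 + 144 = 225
|pG|² = 36 + 81 = 117
|pH|² = 64 + 9 = 73
|pJ|² = 81 + 4 = 85
p is equidistant from A and B (both at squared distance 34), and every other site is strictly farther — so p lies on the A–B Voronoi edge.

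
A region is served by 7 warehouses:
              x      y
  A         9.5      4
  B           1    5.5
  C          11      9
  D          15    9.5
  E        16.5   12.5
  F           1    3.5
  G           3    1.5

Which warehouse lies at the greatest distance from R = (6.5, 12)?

G

Squared Euclidean distances:
|RA|² = (6.5−9.5)² + (12−4)² = 9 + 64 = 73
|RB|² = (6.5−1)² + (12−5.5)² = 30.25 + 42.25 = 72.5
|RC|² = (6.5−11)² + (12−9)² = 20.25 + 9 = 29.25
|RD|² = (6.5−15)² + (12−9.5)² = 72.25 + 6.25 = 78.5
|RE|² = (6.5−16.5)² + (12−12.5)² = 100 + 0.25 = 100.25
|RF|² = (6.5−1)² + (12−3.5)² = 30.25 + 72.25 = 102.5
|RG|² = (6.5−3)² + (12−1.5)² = 12.25 + 110.25 = 122.5
The largest is to G.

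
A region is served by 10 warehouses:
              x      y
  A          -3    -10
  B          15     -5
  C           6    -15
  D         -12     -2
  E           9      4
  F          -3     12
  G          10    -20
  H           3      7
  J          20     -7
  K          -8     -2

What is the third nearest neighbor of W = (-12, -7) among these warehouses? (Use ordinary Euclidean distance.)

A

Squared Euclidean distances:
|WA|² = (-12−(-3))² + (-7−(-10))² = 81 + 9 = 90
|WB|² = (-12−15)² + (-7−(-5))² = 729 + 4 = 733
|WC|² = (-12−6)² + (-7−(-15))² = 324 + 64 = 388
|WD|² = (-12−(-12))² + (-7−(-2))² = 0 + 25 = 25
|WE|² = (-12−9)² + (-7−4)² = 441 + 121 = 562
|WF|² = (-12−(-3))² + (-7−12)² = 81 + 361 = 442
|WG|² = (-12−10)² + (-7−(-20))² = 484 + 169 = 653
|WH|² = (-12−3)² + (-7−7)² = 225 + 196 = 421
|WJ|² = (-12−20)² + (-7−(-7))² = 1024 + 0 = 1024
|WK|² = (-12−(-8))² + (-7−(-2))² = 16 + 25 = 41
Sorted ascending: D, K, A, C, … — the third-nearest is A.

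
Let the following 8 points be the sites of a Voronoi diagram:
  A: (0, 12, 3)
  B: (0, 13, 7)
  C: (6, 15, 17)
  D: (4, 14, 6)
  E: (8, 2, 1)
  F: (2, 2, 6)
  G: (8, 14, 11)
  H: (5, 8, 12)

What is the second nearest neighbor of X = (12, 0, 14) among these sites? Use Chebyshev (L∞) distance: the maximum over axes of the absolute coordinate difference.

F

d(X,A) = max(12, 12, 11) = 12
d(X,B) = max(12, 13, 7) = 13
d(X,C) = max(6, 15, 3) = 15
d(X,D) = max(8, 14, 8) = 14
d(X,E) = max(4, 2, 13) = 13
d(X,F) = max(10, 2, 8) = 10
d(X,G) = max(4, 14, 3) = 14
d(X,H) = max(7, 8, 2) = 8
Sorted ascending: H, F, A, … — the second-nearest is F.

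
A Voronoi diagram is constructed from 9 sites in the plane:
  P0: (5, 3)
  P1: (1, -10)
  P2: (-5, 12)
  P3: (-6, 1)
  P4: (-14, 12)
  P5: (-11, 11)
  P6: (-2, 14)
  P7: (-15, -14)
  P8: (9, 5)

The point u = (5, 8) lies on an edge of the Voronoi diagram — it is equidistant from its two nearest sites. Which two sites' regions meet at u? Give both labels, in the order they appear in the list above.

P0 and P8

Squared distances from u to each site:
|uP0|² = (5−5)² + (8−3)² = 0 + 25 = 25
|uP1|² = (5−1)² + (8−(-10))² = 16 + 324 = 340
|uP2|² = (5−(-5))² + (8−12)² = 100 + 16 = 116
|uP3|² = (5−(-6))² + (8−1)² = 121 + 49 = 170
|uP4|² = (5−(-14))² + (8−12)² = 361 + 16 = 377
|uP5|² = (5−(-11))² + (8−11)² = 256 + 9 = 265
|uP6|² = (5−(-2))² + (8−14)² = 49 + 36 = 85
|uP7|² = (5−(-15))² + (8−(-14))² = 400 + 484 = 884
|uP8|² = (5−9)² + (8−5)² = 16 + 9 = 25
u is equidistant from P0 and P8 (both at squared distance 25), and every other site is strictly farther — so u lies on the P0–P8 Voronoi edge.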